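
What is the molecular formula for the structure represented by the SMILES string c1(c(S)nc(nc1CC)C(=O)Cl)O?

C7H7ClN2O2S

Heavy atoms from the SMILES: 7 C, 1 Cl, 2 N, 2 O, 1 S.
Implicit hydrogens by atom environment:
  4 × C (aromatic): no H
  2 × N (aromatic): no H
  1 × C: 3 H
  1 × C: 2 H
  1 × C: no H
  1 × Cl: no H
  1 × O: 1 H
  1 × O: no H
  1 × S: 1 H
  Total hydrogens = 7.
Molecular formula: C7H7ClN2O2S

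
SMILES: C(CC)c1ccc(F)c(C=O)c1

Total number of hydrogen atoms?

Hydrogens are implicit in SMILES; fill each atom to its normal valence:
  3 × C (aromatic): 1 H each → 3
  3 × C (aromatic): no H
  2 × C: 2 H each → 4
  1 × C: 3 H
  1 × C: 1 H
  1 × F: no H
  1 × O: no H
  Total hydrogens = 11.

11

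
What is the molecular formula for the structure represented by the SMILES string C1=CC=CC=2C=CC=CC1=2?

Heavy atoms from the SMILES: 10 C.
Implicit hydrogens by atom environment:
  8 × C (aromatic): 1 H each → 8
  2 × C (aromatic): no H
  Total hydrogens = 8.
Molecular formula: C10H8

C10H8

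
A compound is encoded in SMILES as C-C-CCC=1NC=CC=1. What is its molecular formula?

C8H13N

Heavy atoms from the SMILES: 8 C, 1 N.
Implicit hydrogens by atom environment:
  3 × C: 2 H each → 6
  3 × C (aromatic): 1 H each → 3
  1 × C: 3 H
  1 × C (aromatic): no H
  1 × N (aromatic): 1 H
  Total hydrogens = 13.
Molecular formula: C8H13N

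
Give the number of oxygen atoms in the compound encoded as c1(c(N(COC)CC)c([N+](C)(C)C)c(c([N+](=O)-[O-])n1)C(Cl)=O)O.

5

The symbol for oxygen appears 5 times in the SMILES.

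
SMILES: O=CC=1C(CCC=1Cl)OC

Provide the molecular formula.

C7H9ClO2

Heavy atoms from the SMILES: 7 C, 1 Cl, 2 O.
Implicit hydrogens by atom environment:
  2 × C: 2 H each → 4
  2 × C: 1 H each → 2
  2 × C: no H
  2 × O: no H
  1 × C: 3 H
  1 × Cl: no H
  Total hydrogens = 9.
Molecular formula: C7H9ClO2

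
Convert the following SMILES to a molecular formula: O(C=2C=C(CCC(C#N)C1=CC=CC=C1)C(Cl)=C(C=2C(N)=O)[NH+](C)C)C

Heavy atoms from the SMILES: 20 C, 1 Cl, 3 N, 2 O.
Implicit hydrogens by atom environment:
  6 × C (aromatic): 1 H each → 6
  6 × C (aromatic): no H
  3 × C: 3 H each → 9
  2 × C: 2 H each → 4
  2 × C: no H
  2 × O: no H
  1 × C: 1 H
  1 × Cl: no H
  1 × N: 2 H
  1 × N (charge +1): 1 H
  1 × N: no H
  Total hydrogens = 23.
Net charge +1.
Molecular formula: C20H23ClN3O2+

C20H23ClN3O2+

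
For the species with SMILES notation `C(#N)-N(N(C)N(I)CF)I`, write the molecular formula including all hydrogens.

C3H5FI2N4

Heavy atoms from the SMILES: 3 C, 1 F, 2 I, 4 N.
Implicit hydrogens by atom environment:
  4 × N: no H
  2 × I: no H
  1 × C: 3 H
  1 × C: 2 H
  1 × C: no H
  1 × F: no H
  Total hydrogens = 5.
Molecular formula: C3H5FI2N4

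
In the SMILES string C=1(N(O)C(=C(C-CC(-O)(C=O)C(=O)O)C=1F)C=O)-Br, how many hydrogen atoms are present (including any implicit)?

Hydrogens are implicit in SMILES; fill each atom to its normal valence:
  4 × C (aromatic): no H
  3 × O: 1 H each → 3
  3 × O: no H
  2 × C: 2 H each → 4
  2 × C: 1 H each → 2
  2 × C: no H
  1 × Br: no H
  1 × F: no H
  1 × N (aromatic): no H
  Total hydrogens = 9.

9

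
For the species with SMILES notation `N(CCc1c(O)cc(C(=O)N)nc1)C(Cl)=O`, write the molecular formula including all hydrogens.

Heavy atoms from the SMILES: 9 C, 1 Cl, 3 N, 3 O.
Implicit hydrogens by atom environment:
  3 × C (aromatic): no H
  2 × C: 2 H each → 4
  2 × C (aromatic): 1 H each → 2
  2 × C: no H
  2 × O: no H
  1 × Cl: no H
  1 × N: 2 H
  1 × N: 1 H
  1 × N (aromatic): no H
  1 × O: 1 H
  Total hydrogens = 10.
Molecular formula: C9H10ClN3O3

C9H10ClN3O3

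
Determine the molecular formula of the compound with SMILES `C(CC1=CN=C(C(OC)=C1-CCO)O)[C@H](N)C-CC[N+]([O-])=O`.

C14H23N3O5

Heavy atoms from the SMILES: 14 C, 3 N, 5 O.
Implicit hydrogens by atom environment:
  7 × C: 2 H each → 14
  4 × C (aromatic): no H
  2 × O: 1 H each → 2
  2 × O: no H
  1 × C: 3 H
  1 × C (aromatic): 1 H
  1 × C: 1 H
  1 × N: 2 H
  1 × N (aromatic): no H
  1 × N (charge +1): no H
  1 × O (charge -1): no H
  Total hydrogens = 23.
Molecular formula: C14H23N3O5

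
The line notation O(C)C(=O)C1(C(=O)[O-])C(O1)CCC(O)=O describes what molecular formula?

Heavy atoms from the SMILES: 8 C, 7 O.
Implicit hydrogens by atom environment:
  5 × O: no H
  4 × C: no H
  2 × C: 2 H each → 4
  1 × C: 3 H
  1 × C: 1 H
  1 × O: 1 H
  1 × O (charge -1): no H
  Total hydrogens = 9.
Net charge -1.
Molecular formula: C8H9O7-

C8H9O7-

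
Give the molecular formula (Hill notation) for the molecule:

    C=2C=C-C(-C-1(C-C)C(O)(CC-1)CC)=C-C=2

Heavy atoms from the SMILES: 14 C, 1 O.
Implicit hydrogens by atom environment:
  5 × C (aromatic): 1 H each → 5
  4 × C: 2 H each → 8
  2 × C: 3 H each → 6
  2 × C: no H
  1 × C (aromatic): no H
  1 × O: 1 H
  Total hydrogens = 20.
Molecular formula: C14H20O

C14H20O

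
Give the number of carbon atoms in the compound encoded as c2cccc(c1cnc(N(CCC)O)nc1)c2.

The symbol for carbon appears 13 times in the SMILES. Lowercase c denotes aromatic carbon and counts toward C.

13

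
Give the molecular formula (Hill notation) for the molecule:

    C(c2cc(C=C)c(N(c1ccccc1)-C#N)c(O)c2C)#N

C17H13N3O

Heavy atoms from the SMILES: 17 C, 3 N, 1 O.
Implicit hydrogens by atom environment:
  6 × C (aromatic): 1 H each → 6
  6 × C (aromatic): no H
  3 × N: no H
  2 × C: no H
  1 × C: 3 H
  1 × C: 2 H
  1 × C: 1 H
  1 × O: 1 H
  Total hydrogens = 13.
Molecular formula: C17H13N3O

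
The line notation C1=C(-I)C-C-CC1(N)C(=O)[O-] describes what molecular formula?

C7H9INO2-

Heavy atoms from the SMILES: 7 C, 1 I, 1 N, 2 O.
Implicit hydrogens by atom environment:
  3 × C: 2 H each → 6
  3 × C: no H
  1 × C: 1 H
  1 × I: no H
  1 × N: 2 H
  1 × O: no H
  1 × O (charge -1): no H
  Total hydrogens = 9.
Net charge -1.
Molecular formula: C7H9INO2-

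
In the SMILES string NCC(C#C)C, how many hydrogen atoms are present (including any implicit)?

9

Hydrogens are implicit in SMILES; fill each atom to its normal valence:
  2 × C: 1 H each → 2
  1 × C: 3 H
  1 × C: 2 H
  1 × C: no H
  1 × N: 2 H
  Total hydrogens = 9.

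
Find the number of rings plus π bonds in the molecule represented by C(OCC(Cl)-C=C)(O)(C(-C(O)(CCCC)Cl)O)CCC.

1

Molecular formula from the SMILES: C14H26Cl2O4.
DoU = (2C + 2 + N − H − X)/2 = (2·14 + 2 + 0 − 26 − 2)/2 = 2/2 = 1.
(Structurally: 0 ring(s) + 1 π bond(s) = 1.)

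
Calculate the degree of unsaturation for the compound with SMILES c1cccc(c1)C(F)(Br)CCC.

Molecular formula from the SMILES: C10H12BrF.
DoU = (2C + 2 + N − H − X)/2 = (2·10 + 2 + 0 − 12 − 2)/2 = 8/2 = 4.
(Structurally: 1 ring(s) + 3 π bond(s) = 4.)

4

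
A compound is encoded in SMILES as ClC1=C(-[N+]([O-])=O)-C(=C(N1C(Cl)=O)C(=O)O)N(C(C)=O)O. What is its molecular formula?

C8H5Cl2N3O7

Heavy atoms from the SMILES: 8 C, 2 Cl, 3 N, 7 O.
Implicit hydrogens by atom environment:
  4 × C (aromatic): no H
  4 × O: no H
  3 × C: no H
  2 × Cl: no H
  2 × O: 1 H each → 2
  1 × C: 3 H
  1 × N (aromatic): no H
  1 × N (charge +1): no H
  1 × N: no H
  1 × O (charge -1): no H
  Total hydrogens = 5.
Molecular formula: C8H5Cl2N3O7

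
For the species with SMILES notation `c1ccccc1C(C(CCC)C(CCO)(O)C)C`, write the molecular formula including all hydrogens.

Heavy atoms from the SMILES: 16 C, 2 O.
Implicit hydrogens by atom environment:
  5 × C (aromatic): 1 H each → 5
  4 × C: 2 H each → 8
  3 × C: 3 H each → 9
  2 × C: 1 H each → 2
  2 × O: 1 H each → 2
  1 × C: no H
  1 × C (aromatic): no H
  Total hydrogens = 26.
Molecular formula: C16H26O2

C16H26O2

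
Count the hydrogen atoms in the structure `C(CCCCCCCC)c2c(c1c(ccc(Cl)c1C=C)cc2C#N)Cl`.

Hydrogens are implicit in SMILES; fill each atom to its normal valence:
  9 × C: 2 H each → 18
  7 × C (aromatic): no H
  3 × C (aromatic): 1 H each → 3
  2 × Cl: no H
  1 × C: 3 H
  1 × C: 1 H
  1 × C: no H
  1 × N: no H
  Total hydrogens = 25.

25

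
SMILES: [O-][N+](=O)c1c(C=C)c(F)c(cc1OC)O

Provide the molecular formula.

Heavy atoms from the SMILES: 9 C, 1 F, 1 N, 4 O.
Implicit hydrogens by atom environment:
  5 × C (aromatic): no H
  2 × O: no H
  1 × C: 3 H
  1 × C: 2 H
  1 × C (aromatic): 1 H
  1 × C: 1 H
  1 × F: no H
  1 × N (charge +1): no H
  1 × O: 1 H
  1 × O (charge -1): no H
  Total hydrogens = 8.
Molecular formula: C9H8FNO4

C9H8FNO4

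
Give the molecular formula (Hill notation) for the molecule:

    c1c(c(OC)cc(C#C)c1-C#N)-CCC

Heavy atoms from the SMILES: 13 C, 1 N, 1 O.
Implicit hydrogens by atom environment:
  4 × C (aromatic): no H
  2 × C: 3 H each → 6
  2 × C: 2 H each → 4
  2 × C (aromatic): 1 H each → 2
  2 × C: no H
  1 × C: 1 H
  1 × N: no H
  1 × O: no H
  Total hydrogens = 13.
Molecular formula: C13H13NO

C13H13NO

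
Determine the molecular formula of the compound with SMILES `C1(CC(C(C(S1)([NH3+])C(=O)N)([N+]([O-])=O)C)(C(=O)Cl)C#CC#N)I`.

C11H11ClIN4O4S+

Heavy atoms from the SMILES: 11 C, 1 Cl, 1 I, 4 N, 4 O, 1 S.
Implicit hydrogens by atom environment:
  8 × C: no H
  3 × O: no H
  1 × C: 3 H
  1 × C: 2 H
  1 × C: 1 H
  1 × Cl: no H
  1 × I: no H
  1 × N (charge +1): 3 H
  1 × N: 2 H
  1 × N (charge +1): no H
  1 × N: no H
  1 × O (charge -1): no H
  1 × S: no H
  Total hydrogens = 11.
Net charge +1.
Molecular formula: C11H11ClIN4O4S+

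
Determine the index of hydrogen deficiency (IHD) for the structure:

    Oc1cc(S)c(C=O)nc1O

5

Molecular formula from the SMILES: C6H5NO3S.
DoU = (2C + 2 + N − H − X)/2 = (2·6 + 2 + 1 − 5 − 0)/2 = 10/2 = 5.
(Structurally: 1 ring(s) + 4 π bond(s) = 5.)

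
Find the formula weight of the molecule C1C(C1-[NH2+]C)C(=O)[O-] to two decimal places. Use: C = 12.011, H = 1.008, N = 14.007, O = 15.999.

Molecular formula: C5H9NO2.
M = 5×12.011 + 9×1.008 + 1×14.007 + 2×15.999 = 115.13 g/mol.

115.13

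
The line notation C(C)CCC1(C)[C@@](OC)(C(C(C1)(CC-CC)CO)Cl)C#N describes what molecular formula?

C17H30ClNO2

Heavy atoms from the SMILES: 17 C, 1 Cl, 1 N, 2 O.
Implicit hydrogens by atom environment:
  8 × C: 2 H each → 16
  4 × C: 3 H each → 12
  4 × C: no H
  1 × C: 1 H
  1 × Cl: no H
  1 × N: no H
  1 × O: 1 H
  1 × O: no H
  Total hydrogens = 30.
Molecular formula: C17H30ClNO2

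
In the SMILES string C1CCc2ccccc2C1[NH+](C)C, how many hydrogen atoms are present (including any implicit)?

18

Hydrogens are implicit in SMILES; fill each atom to its normal valence:
  4 × C (aromatic): 1 H each → 4
  3 × C: 2 H each → 6
  2 × C: 3 H each → 6
  2 × C (aromatic): no H
  1 × C: 1 H
  1 × N (charge +1): 1 H
  Total hydrogens = 18.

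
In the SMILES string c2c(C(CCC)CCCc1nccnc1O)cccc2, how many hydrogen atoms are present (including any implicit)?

Hydrogens are implicit in SMILES; fill each atom to its normal valence:
  7 × C (aromatic): 1 H each → 7
  5 × C: 2 H each → 10
  3 × C (aromatic): no H
  2 × N (aromatic): no H
  1 × C: 3 H
  1 × C: 1 H
  1 × O: 1 H
  Total hydrogens = 22.

22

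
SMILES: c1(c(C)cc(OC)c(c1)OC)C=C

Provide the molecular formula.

Heavy atoms from the SMILES: 11 C, 2 O.
Implicit hydrogens by atom environment:
  4 × C (aromatic): no H
  3 × C: 3 H each → 9
  2 × C (aromatic): 1 H each → 2
  2 × O: no H
  1 × C: 2 H
  1 × C: 1 H
  Total hydrogens = 14.
Molecular formula: C11H14O2

C11H14O2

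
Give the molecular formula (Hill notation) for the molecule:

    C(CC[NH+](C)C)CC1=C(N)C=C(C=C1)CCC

C15H27N2+

Heavy atoms from the SMILES: 15 C, 2 N.
Implicit hydrogens by atom environment:
  6 × C: 2 H each → 12
  3 × C: 3 H each → 9
  3 × C (aromatic): 1 H each → 3
  3 × C (aromatic): no H
  1 × N: 2 H
  1 × N (charge +1): 1 H
  Total hydrogens = 27.
Net charge +1.
Molecular formula: C15H27N2+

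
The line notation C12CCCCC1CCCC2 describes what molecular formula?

C10H18

Heavy atoms from the SMILES: 10 C.
Implicit hydrogens by atom environment:
  8 × C: 2 H each → 16
  2 × C: 1 H each → 2
  Total hydrogens = 18.
Molecular formula: C10H18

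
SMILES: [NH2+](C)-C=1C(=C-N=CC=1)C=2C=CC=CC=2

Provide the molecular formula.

Heavy atoms from the SMILES: 12 C, 2 N.
Implicit hydrogens by atom environment:
  8 × C (aromatic): 1 H each → 8
  3 × C (aromatic): no H
  1 × C: 3 H
  1 × N (charge +1): 2 H
  1 × N (aromatic): no H
  Total hydrogens = 13.
Net charge +1.
Molecular formula: C12H13N2+

C12H13N2+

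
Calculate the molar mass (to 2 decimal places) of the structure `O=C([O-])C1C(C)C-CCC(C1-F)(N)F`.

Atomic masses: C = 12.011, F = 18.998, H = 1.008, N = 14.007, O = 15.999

Molecular formula: C9H14F2NO2-.
M = 9×12.011 + 2×18.998 + 14×1.008 + 1×14.007 + 2×15.999 = 206.21 g/mol.

206.21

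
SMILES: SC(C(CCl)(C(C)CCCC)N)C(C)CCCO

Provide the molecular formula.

C14H30ClNOS

Heavy atoms from the SMILES: 14 C, 1 Cl, 1 N, 1 O, 1 S.
Implicit hydrogens by atom environment:
  7 × C: 2 H each → 14
  3 × C: 3 H each → 9
  3 × C: 1 H each → 3
  1 × C: no H
  1 × Cl: no H
  1 × N: 2 H
  1 × O: 1 H
  1 × S: 1 H
  Total hydrogens = 30.
Molecular formula: C14H30ClNOS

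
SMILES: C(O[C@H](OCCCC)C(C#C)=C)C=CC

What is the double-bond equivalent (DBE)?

4

Molecular formula from the SMILES: C13H20O2.
DoU = (2C + 2 + N − H − X)/2 = (2·13 + 2 + 0 − 20 − 0)/2 = 8/2 = 4.
(Structurally: 0 ring(s) + 4 π bond(s) = 4.)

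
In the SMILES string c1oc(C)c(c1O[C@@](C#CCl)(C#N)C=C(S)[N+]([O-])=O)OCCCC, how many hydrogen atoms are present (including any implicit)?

Hydrogens are implicit in SMILES; fill each atom to its normal valence:
  5 × C: no H
  3 × C: 2 H each → 6
  3 × C (aromatic): no H
  3 × O: no H
  2 × C: 3 H each → 6
  1 × C (aromatic): 1 H
  1 × C: 1 H
  1 × Cl: no H
  1 × N: no H
  1 × N (charge +1): no H
  1 × O (aromatic): no H
  1 × O (charge -1): no H
  1 × S: 1 H
  Total hydrogens = 15.

15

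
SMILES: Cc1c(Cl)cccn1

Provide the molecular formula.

Heavy atoms from the SMILES: 6 C, 1 Cl, 1 N.
Implicit hydrogens by atom environment:
  3 × C (aromatic): 1 H each → 3
  2 × C (aromatic): no H
  1 × C: 3 H
  1 × Cl: no H
  1 × N (aromatic): no H
  Total hydrogens = 6.
Molecular formula: C6H6ClN

C6H6ClN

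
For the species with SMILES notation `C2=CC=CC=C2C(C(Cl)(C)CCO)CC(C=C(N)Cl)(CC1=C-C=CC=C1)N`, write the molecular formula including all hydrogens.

Heavy atoms from the SMILES: 22 C, 2 Cl, 2 N, 1 O.
Implicit hydrogens by atom environment:
  10 × C (aromatic): 1 H each → 10
  4 × C: 2 H each → 8
  3 × C: no H
  2 × C: 1 H each → 2
  2 × C (aromatic): no H
  2 × Cl: no H
  2 × N: 2 H each → 4
  1 × C: 3 H
  1 × O: 1 H
  Total hydrogens = 28.
Molecular formula: C22H28Cl2N2O

C22H28Cl2N2O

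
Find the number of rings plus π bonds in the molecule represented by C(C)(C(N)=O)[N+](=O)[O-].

Molecular formula from the SMILES: C3H6N2O3.
DoU = (2C + 2 + N − H − X)/2 = (2·3 + 2 + 2 − 6 − 0)/2 = 4/2 = 2.
(Structurally: 0 ring(s) + 2 π bond(s) = 2.)

2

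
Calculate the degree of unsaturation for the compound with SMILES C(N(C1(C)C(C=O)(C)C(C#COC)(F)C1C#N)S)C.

6

Molecular formula from the SMILES: C13H17FN2O2S.
DoU = (2C + 2 + N − H − X)/2 = (2·13 + 2 + 2 − 17 − 1)/2 = 12/2 = 6.
(Structurally: 1 ring(s) + 5 π bond(s) = 6.)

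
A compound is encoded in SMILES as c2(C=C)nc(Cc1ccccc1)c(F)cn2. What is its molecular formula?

Heavy atoms from the SMILES: 13 C, 1 F, 2 N.
Implicit hydrogens by atom environment:
  6 × C (aromatic): 1 H each → 6
  4 × C (aromatic): no H
  2 × C: 2 H each → 4
  2 × N (aromatic): no H
  1 × C: 1 H
  1 × F: no H
  Total hydrogens = 11.
Molecular formula: C13H11FN2

C13H11FN2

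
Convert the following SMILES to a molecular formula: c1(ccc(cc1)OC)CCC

C10H14O

Heavy atoms from the SMILES: 10 C, 1 O.
Implicit hydrogens by atom environment:
  4 × C (aromatic): 1 H each → 4
  2 × C: 3 H each → 6
  2 × C: 2 H each → 4
  2 × C (aromatic): no H
  1 × O: no H
  Total hydrogens = 14.
Molecular formula: C10H14O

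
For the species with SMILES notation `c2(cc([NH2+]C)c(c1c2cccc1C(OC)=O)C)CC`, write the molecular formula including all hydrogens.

Heavy atoms from the SMILES: 16 C, 1 N, 2 O.
Implicit hydrogens by atom environment:
  6 × C (aromatic): no H
  4 × C: 3 H each → 12
  4 × C (aromatic): 1 H each → 4
  2 × O: no H
  1 × C: 2 H
  1 × C: no H
  1 × N (charge +1): 2 H
  Total hydrogens = 20.
Net charge +1.
Molecular formula: C16H20NO2+

C16H20NO2+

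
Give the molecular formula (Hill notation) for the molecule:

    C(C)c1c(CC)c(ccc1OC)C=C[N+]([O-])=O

Heavy atoms from the SMILES: 13 C, 1 N, 3 O.
Implicit hydrogens by atom environment:
  4 × C (aromatic): no H
  3 × C: 3 H each → 9
  2 × C: 2 H each → 4
  2 × C (aromatic): 1 H each → 2
  2 × C: 1 H each → 2
  2 × O: no H
  1 × N (charge +1): no H
  1 × O (charge -1): no H
  Total hydrogens = 17.
Molecular formula: C13H17NO3

C13H17NO3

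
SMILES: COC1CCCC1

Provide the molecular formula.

C6H12O

Heavy atoms from the SMILES: 6 C, 1 O.
Implicit hydrogens by atom environment:
  4 × C: 2 H each → 8
  1 × C: 3 H
  1 × C: 1 H
  1 × O: no H
  Total hydrogens = 12.
Molecular formula: C6H12O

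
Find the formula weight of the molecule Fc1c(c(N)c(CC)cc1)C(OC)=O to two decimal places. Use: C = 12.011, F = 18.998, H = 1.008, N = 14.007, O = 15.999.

197.21

Molecular formula: C10H12FNO2.
M = 10×12.011 + 1×18.998 + 12×1.008 + 1×14.007 + 2×15.999 = 197.21 g/mol.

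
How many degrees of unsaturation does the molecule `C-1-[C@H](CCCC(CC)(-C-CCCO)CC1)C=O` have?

2

Molecular formula from the SMILES: C15H28O2.
DoU = (2C + 2 + N − H − X)/2 = (2·15 + 2 + 0 − 28 − 0)/2 = 4/2 = 2.
(Structurally: 1 ring(s) + 1 π bond(s) = 2.)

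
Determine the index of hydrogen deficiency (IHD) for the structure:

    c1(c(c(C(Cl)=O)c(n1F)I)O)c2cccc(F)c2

8

Molecular formula from the SMILES: C11H5ClF2INO2.
DoU = (2C + 2 + N − H − X)/2 = (2·11 + 2 + 1 − 5 − 4)/2 = 16/2 = 8.
(Structurally: 2 ring(s) + 6 π bond(s) = 8.)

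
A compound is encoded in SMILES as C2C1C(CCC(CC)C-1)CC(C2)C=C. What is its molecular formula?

Heavy atoms from the SMILES: 14 C.
Implicit hydrogens by atom environment:
  8 × C: 2 H each → 16
  5 × C: 1 H each → 5
  1 × C: 3 H
  Total hydrogens = 24.
Molecular formula: C14H24

C14H24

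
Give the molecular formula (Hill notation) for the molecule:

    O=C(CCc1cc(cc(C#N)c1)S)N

Heavy atoms from the SMILES: 10 C, 2 N, 1 O, 1 S.
Implicit hydrogens by atom environment:
  3 × C (aromatic): 1 H each → 3
  3 × C (aromatic): no H
  2 × C: 2 H each → 4
  2 × C: no H
  1 × N: 2 H
  1 × N: no H
  1 × O: no H
  1 × S: 1 H
  Total hydrogens = 10.
Molecular formula: C10H10N2OS

C10H10N2OS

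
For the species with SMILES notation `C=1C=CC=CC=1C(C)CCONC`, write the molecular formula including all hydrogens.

C11H17NO

Heavy atoms from the SMILES: 11 C, 1 N, 1 O.
Implicit hydrogens by atom environment:
  5 × C (aromatic): 1 H each → 5
  2 × C: 3 H each → 6
  2 × C: 2 H each → 4
  1 × C: 1 H
  1 × C (aromatic): no H
  1 × N: 1 H
  1 × O: no H
  Total hydrogens = 17.
Molecular formula: C11H17NO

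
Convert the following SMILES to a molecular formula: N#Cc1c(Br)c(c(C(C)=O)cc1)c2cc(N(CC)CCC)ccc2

C20H21BrN2O

Heavy atoms from the SMILES: 1 Br, 20 C, 2 N, 1 O.
Implicit hydrogens by atom environment:
  6 × C (aromatic): 1 H each → 6
  6 × C (aromatic): no H
  3 × C: 3 H each → 9
  3 × C: 2 H each → 6
  2 × C: no H
  2 × N: no H
  1 × Br: no H
  1 × O: no H
  Total hydrogens = 21.
Molecular formula: C20H21BrN2O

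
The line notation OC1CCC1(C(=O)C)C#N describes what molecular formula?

C7H9NO2

Heavy atoms from the SMILES: 7 C, 1 N, 2 O.
Implicit hydrogens by atom environment:
  3 × C: no H
  2 × C: 2 H each → 4
  1 × C: 3 H
  1 × C: 1 H
  1 × N: no H
  1 × O: 1 H
  1 × O: no H
  Total hydrogens = 9.
Molecular formula: C7H9NO2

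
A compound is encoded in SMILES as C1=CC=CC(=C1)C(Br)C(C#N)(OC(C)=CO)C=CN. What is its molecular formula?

C14H15BrN2O2

Heavy atoms from the SMILES: 1 Br, 14 C, 2 N, 2 O.
Implicit hydrogens by atom environment:
  5 × C (aromatic): 1 H each → 5
  4 × C: 1 H each → 4
  3 × C: no H
  1 × Br: no H
  1 × C: 3 H
  1 × C (aromatic): no H
  1 × N: 2 H
  1 × N: no H
  1 × O: 1 H
  1 × O: no H
  Total hydrogens = 15.
Molecular formula: C14H15BrN2O2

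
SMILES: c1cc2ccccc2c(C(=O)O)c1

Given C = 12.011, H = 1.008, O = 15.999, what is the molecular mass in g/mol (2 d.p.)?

Molecular formula: C11H8O2.
M = 11×12.011 + 8×1.008 + 2×15.999 = 172.18 g/mol.

172.18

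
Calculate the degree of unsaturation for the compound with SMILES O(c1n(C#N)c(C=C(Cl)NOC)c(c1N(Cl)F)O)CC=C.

7

Molecular formula from the SMILES: C11H11Cl2FN4O3.
DoU = (2C + 2 + N − H − X)/2 = (2·11 + 2 + 4 − 11 − 3)/2 = 14/2 = 7.
(Structurally: 1 ring(s) + 6 π bond(s) = 7.)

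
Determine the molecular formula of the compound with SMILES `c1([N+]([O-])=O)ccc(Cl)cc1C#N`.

Heavy atoms from the SMILES: 7 C, 1 Cl, 2 N, 2 O.
Implicit hydrogens by atom environment:
  3 × C (aromatic): 1 H each → 3
  3 × C (aromatic): no H
  1 × C: no H
  1 × Cl: no H
  1 × N: no H
  1 × N (charge +1): no H
  1 × O: no H
  1 × O (charge -1): no H
  Total hydrogens = 3.
Molecular formula: C7H3ClN2O2

C7H3ClN2O2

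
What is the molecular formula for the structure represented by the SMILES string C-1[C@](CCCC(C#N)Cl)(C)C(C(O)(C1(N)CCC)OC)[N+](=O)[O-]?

C15H26ClN3O4

Heavy atoms from the SMILES: 15 C, 1 Cl, 3 N, 4 O.
Implicit hydrogens by atom environment:
  6 × C: 2 H each → 12
  4 × C: no H
  3 × C: 3 H each → 9
  2 × C: 1 H each → 2
  2 × O: no H
  1 × Cl: no H
  1 × N: 2 H
  1 × N (charge +1): no H
  1 × N: no H
  1 × O: 1 H
  1 × O (charge -1): no H
  Total hydrogens = 26.
Molecular formula: C15H26ClN3O4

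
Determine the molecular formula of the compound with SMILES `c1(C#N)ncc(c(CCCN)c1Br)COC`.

Heavy atoms from the SMILES: 1 Br, 11 C, 3 N, 1 O.
Implicit hydrogens by atom environment:
  4 × C: 2 H each → 8
  4 × C (aromatic): no H
  1 × Br: no H
  1 × C: 3 H
  1 × C (aromatic): 1 H
  1 × C: no H
  1 × N: 2 H
  1 × N (aromatic): no H
  1 × N: no H
  1 × O: no H
  Total hydrogens = 14.
Molecular formula: C11H14BrN3O

C11H14BrN3O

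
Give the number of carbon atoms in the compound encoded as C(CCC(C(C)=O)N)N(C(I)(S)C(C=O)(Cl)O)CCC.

The symbol for carbon appears 12 times in the SMILES. (Cl is a single chlorine, not C + l.)

12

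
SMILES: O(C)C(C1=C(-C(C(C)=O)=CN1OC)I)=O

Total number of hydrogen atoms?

10

Hydrogens are implicit in SMILES; fill each atom to its normal valence:
  4 × O: no H
  3 × C: 3 H each → 9
  3 × C (aromatic): no H
  2 × C: no H
  1 × C (aromatic): 1 H
  1 × I: no H
  1 × N (aromatic): no H
  Total hydrogens = 10.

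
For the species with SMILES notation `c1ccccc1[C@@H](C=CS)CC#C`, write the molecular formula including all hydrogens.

C12H12S

Heavy atoms from the SMILES: 12 C, 1 S.
Implicit hydrogens by atom environment:
  5 × C (aromatic): 1 H each → 5
  4 × C: 1 H each → 4
  1 × C: 2 H
  1 × C: no H
  1 × C (aromatic): no H
  1 × S: 1 H
  Total hydrogens = 12.
Molecular formula: C12H12S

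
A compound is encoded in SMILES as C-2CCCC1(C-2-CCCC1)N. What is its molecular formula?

Heavy atoms from the SMILES: 10 C, 1 N.
Implicit hydrogens by atom environment:
  8 × C: 2 H each → 16
  1 × C: 1 H
  1 × C: no H
  1 × N: 2 H
  Total hydrogens = 19.
Molecular formula: C10H19N

C10H19N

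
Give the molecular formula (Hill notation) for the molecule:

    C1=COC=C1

C4H4O

Heavy atoms from the SMILES: 4 C, 1 O.
Implicit hydrogens by atom environment:
  4 × C (aromatic): 1 H each → 4
  1 × O (aromatic): no H
  Total hydrogens = 4.
Molecular formula: C4H4O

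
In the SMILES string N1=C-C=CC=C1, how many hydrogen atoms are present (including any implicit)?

5

Hydrogens are implicit in SMILES; fill each atom to its normal valence:
  5 × C (aromatic): 1 H each → 5
  1 × N (aromatic): no H
  Total hydrogens = 5.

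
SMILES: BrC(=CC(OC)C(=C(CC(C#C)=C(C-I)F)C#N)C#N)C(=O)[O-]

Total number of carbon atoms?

15

The symbol for carbon appears 15 times in the SMILES.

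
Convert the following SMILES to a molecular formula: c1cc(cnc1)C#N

Heavy atoms from the SMILES: 6 C, 2 N.
Implicit hydrogens by atom environment:
  4 × C (aromatic): 1 H each → 4
  1 × C (aromatic): no H
  1 × C: no H
  1 × N (aromatic): no H
  1 × N: no H
  Total hydrogens = 4.
Molecular formula: C6H4N2

C6H4N2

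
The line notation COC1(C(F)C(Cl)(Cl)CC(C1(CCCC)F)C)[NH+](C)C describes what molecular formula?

C14H26Cl2F2NO+

Heavy atoms from the SMILES: 14 C, 2 Cl, 2 F, 1 N, 1 O.
Implicit hydrogens by atom environment:
  5 × C: 3 H each → 15
  4 × C: 2 H each → 8
  3 × C: no H
  2 × C: 1 H each → 2
  2 × Cl: no H
  2 × F: no H
  1 × N (charge +1): 1 H
  1 × O: no H
  Total hydrogens = 26.
Net charge +1.
Molecular formula: C14H26Cl2F2NO+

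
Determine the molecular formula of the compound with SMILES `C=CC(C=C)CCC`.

C8H14

Heavy atoms from the SMILES: 8 C.
Implicit hydrogens by atom environment:
  4 × C: 2 H each → 8
  3 × C: 1 H each → 3
  1 × C: 3 H
  Total hydrogens = 14.
Molecular formula: C8H14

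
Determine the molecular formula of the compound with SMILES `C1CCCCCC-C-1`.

C8H16

Heavy atoms from the SMILES: 8 C.
Implicit hydrogens by atom environment:
  8 × C: 2 H each → 16
  Total hydrogens = 16.
Molecular formula: C8H16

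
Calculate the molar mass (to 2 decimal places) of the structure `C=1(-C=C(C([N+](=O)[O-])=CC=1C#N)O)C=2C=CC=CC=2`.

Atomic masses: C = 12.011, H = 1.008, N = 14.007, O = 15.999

240.22

Molecular formula: C13H8N2O3.
M = 13×12.011 + 8×1.008 + 2×14.007 + 3×15.999 = 240.22 g/mol.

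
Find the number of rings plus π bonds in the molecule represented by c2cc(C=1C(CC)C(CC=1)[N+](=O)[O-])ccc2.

7

Molecular formula from the SMILES: C13H15NO2.
DoU = (2C + 2 + N − H − X)/2 = (2·13 + 2 + 1 − 15 − 0)/2 = 14/2 = 7.
(Structurally: 2 ring(s) + 5 π bond(s) = 7.)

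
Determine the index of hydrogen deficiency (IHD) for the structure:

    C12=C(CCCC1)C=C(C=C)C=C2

6

Molecular formula from the SMILES: C12H14.
DoU = (2C + 2 + N − H − X)/2 = (2·12 + 2 + 0 − 14 − 0)/2 = 12/2 = 6.
(Structurally: 2 ring(s) + 4 π bond(s) = 6.)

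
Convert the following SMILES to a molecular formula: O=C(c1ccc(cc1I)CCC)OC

C11H13IO2

Heavy atoms from the SMILES: 11 C, 1 I, 2 O.
Implicit hydrogens by atom environment:
  3 × C (aromatic): 1 H each → 3
  3 × C (aromatic): no H
  2 × C: 3 H each → 6
  2 × C: 2 H each → 4
  2 × O: no H
  1 × C: no H
  1 × I: no H
  Total hydrogens = 13.
Molecular formula: C11H13IO2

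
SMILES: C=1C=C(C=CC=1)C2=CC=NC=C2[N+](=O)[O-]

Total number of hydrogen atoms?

Hydrogens are implicit in SMILES; fill each atom to its normal valence:
  8 × C (aromatic): 1 H each → 8
  3 × C (aromatic): no H
  1 × N (aromatic): no H
  1 × N (charge +1): no H
  1 × O: no H
  1 × O (charge -1): no H
  Total hydrogens = 8.

8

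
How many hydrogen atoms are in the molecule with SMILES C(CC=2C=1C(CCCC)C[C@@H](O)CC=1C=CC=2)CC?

Hydrogens are implicit in SMILES; fill each atom to its normal valence:
  8 × C: 2 H each → 16
  3 × C (aromatic): 1 H each → 3
  3 × C (aromatic): no H
  2 × C: 3 H each → 6
  2 × C: 1 H each → 2
  1 × O: 1 H
  Total hydrogens = 28.

28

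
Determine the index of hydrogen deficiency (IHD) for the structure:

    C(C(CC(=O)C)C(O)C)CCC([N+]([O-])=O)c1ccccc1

6

Molecular formula from the SMILES: C16H23NO4.
DoU = (2C + 2 + N − H − X)/2 = (2·16 + 2 + 1 − 23 − 0)/2 = 12/2 = 6.
(Structurally: 1 ring(s) + 5 π bond(s) = 6.)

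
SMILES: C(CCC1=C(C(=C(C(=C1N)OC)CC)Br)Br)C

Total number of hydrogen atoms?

19

Hydrogens are implicit in SMILES; fill each atom to its normal valence:
  6 × C (aromatic): no H
  4 × C: 2 H each → 8
  3 × C: 3 H each → 9
  2 × Br: no H
  1 × N: 2 H
  1 × O: no H
  Total hydrogens = 19.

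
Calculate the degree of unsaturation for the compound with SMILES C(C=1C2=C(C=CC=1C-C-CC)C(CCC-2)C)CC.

Molecular formula from the SMILES: C18H28.
DoU = (2C + 2 + N − H − X)/2 = (2·18 + 2 + 0 − 28 − 0)/2 = 10/2 = 5.
(Structurally: 2 ring(s) + 3 π bond(s) = 5.)

5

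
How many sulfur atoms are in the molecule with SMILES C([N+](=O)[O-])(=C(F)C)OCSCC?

1

The symbol for sulfur appears 1 time in the SMILES.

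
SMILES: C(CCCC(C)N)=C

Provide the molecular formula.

Heavy atoms from the SMILES: 7 C, 1 N.
Implicit hydrogens by atom environment:
  4 × C: 2 H each → 8
  2 × C: 1 H each → 2
  1 × C: 3 H
  1 × N: 2 H
  Total hydrogens = 15.
Molecular formula: C7H15N

C7H15N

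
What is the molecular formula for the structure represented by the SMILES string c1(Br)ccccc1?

Heavy atoms from the SMILES: 1 Br, 6 C.
Implicit hydrogens by atom environment:
  5 × C (aromatic): 1 H each → 5
  1 × Br: no H
  1 × C (aromatic): no H
  Total hydrogens = 5.
Molecular formula: C6H5Br

C6H5Br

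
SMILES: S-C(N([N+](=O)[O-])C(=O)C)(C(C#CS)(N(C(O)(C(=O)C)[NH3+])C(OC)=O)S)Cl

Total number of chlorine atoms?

1

The symbol for chlorine appears 1 time in the SMILES.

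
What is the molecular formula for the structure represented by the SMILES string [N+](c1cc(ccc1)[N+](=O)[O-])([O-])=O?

Heavy atoms from the SMILES: 6 C, 2 N, 4 O.
Implicit hydrogens by atom environment:
  4 × C (aromatic): 1 H each → 4
  2 × C (aromatic): no H
  2 × N (charge +1): no H
  2 × O: no H
  2 × O (charge -1): no H
  Total hydrogens = 4.
Molecular formula: C6H4N2O4

C6H4N2O4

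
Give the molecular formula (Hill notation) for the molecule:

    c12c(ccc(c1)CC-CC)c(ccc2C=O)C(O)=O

Heavy atoms from the SMILES: 16 C, 3 O.
Implicit hydrogens by atom environment:
  5 × C (aromatic): 1 H each → 5
  5 × C (aromatic): no H
  3 × C: 2 H each → 6
  2 × O: no H
  1 × C: 3 H
  1 × C: 1 H
  1 × C: no H
  1 × O: 1 H
  Total hydrogens = 16.
Molecular formula: C16H16O3

C16H16O3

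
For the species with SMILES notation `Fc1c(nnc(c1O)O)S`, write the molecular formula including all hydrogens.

C4H3FN2O2S

Heavy atoms from the SMILES: 4 C, 1 F, 2 N, 2 O, 1 S.
Implicit hydrogens by atom environment:
  4 × C (aromatic): no H
  2 × N (aromatic): no H
  2 × O: 1 H each → 2
  1 × F: no H
  1 × S: 1 H
  Total hydrogens = 3.
Molecular formula: C4H3FN2O2S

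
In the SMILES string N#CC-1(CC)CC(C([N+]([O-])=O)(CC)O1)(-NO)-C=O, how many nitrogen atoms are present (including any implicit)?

3

The symbol for nitrogen appears 3 times in the SMILES.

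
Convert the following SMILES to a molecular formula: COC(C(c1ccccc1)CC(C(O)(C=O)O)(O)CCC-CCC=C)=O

C20H28O6

Heavy atoms from the SMILES: 20 C, 6 O.
Implicit hydrogens by atom environment:
  7 × C: 2 H each → 14
  5 × C (aromatic): 1 H each → 5
  3 × C: 1 H each → 3
  3 × C: no H
  3 × O: 1 H each → 3
  3 × O: no H
  1 × C: 3 H
  1 × C (aromatic): no H
  Total hydrogens = 28.
Molecular formula: C20H28O6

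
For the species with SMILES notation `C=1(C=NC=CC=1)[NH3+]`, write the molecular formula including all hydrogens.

Heavy atoms from the SMILES: 5 C, 2 N.
Implicit hydrogens by atom environment:
  4 × C (aromatic): 1 H each → 4
  1 × C (aromatic): no H
  1 × N (charge +1): 3 H
  1 × N (aromatic): no H
  Total hydrogens = 7.
Net charge +1.
Molecular formula: C5H7N2+

C5H7N2+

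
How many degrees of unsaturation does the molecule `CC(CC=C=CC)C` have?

Molecular formula from the SMILES: C8H14.
DoU = (2C + 2 + N − H − X)/2 = (2·8 + 2 + 0 − 14 − 0)/2 = 4/2 = 2.
(Structurally: 0 ring(s) + 2 π bond(s) = 2.)

2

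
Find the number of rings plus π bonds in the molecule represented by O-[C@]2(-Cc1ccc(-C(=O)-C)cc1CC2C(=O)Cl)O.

Molecular formula from the SMILES: C13H13ClO4.
DoU = (2C + 2 + N − H − X)/2 = (2·13 + 2 + 0 − 13 − 1)/2 = 14/2 = 7.
(Structurally: 2 ring(s) + 5 π bond(s) = 7.)

7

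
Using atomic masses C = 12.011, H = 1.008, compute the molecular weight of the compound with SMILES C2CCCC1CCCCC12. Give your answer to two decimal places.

138.25

Molecular formula: C10H18.
M = 10×12.011 + 18×1.008 = 138.25 g/mol.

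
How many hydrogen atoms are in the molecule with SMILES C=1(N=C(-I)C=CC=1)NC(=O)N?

Hydrogens are implicit in SMILES; fill each atom to its normal valence:
  3 × C (aromatic): 1 H each → 3
  2 × C (aromatic): no H
  1 × C: no H
  1 × I: no H
  1 × N: 2 H
  1 × N: 1 H
  1 × N (aromatic): no H
  1 × O: no H
  Total hydrogens = 6.

6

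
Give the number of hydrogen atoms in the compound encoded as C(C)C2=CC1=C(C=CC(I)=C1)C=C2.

11

Hydrogens are implicit in SMILES; fill each atom to its normal valence:
  6 × C (aromatic): 1 H each → 6
  4 × C (aromatic): no H
  1 × C: 3 H
  1 × C: 2 H
  1 × I: no H
  Total hydrogens = 11.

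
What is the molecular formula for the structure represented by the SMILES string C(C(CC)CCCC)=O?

Heavy atoms from the SMILES: 8 C, 1 O.
Implicit hydrogens by atom environment:
  4 × C: 2 H each → 8
  2 × C: 3 H each → 6
  2 × C: 1 H each → 2
  1 × O: no H
  Total hydrogens = 16.
Molecular formula: C8H16O

C8H16O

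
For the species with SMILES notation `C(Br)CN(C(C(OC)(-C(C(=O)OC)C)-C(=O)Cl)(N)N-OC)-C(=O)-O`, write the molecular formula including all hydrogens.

C12H21BrClN3O7

Heavy atoms from the SMILES: 1 Br, 12 C, 1 Cl, 3 N, 7 O.
Implicit hydrogens by atom environment:
  6 × O: no H
  5 × C: no H
  4 × C: 3 H each → 12
  2 × C: 2 H each → 4
  1 × Br: no H
  1 × C: 1 H
  1 × Cl: no H
  1 × N: 2 H
  1 × N: 1 H
  1 × N: no H
  1 × O: 1 H
  Total hydrogens = 21.
Molecular formula: C12H21BrClN3O7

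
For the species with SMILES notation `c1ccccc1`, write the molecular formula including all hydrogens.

C6H6

Heavy atoms from the SMILES: 6 C.
Implicit hydrogens by atom environment:
  6 × C (aromatic): 1 H each → 6
  Total hydrogens = 6.
Molecular formula: C6H6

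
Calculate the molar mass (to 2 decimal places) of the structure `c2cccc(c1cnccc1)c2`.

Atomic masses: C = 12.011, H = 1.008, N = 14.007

155.20

Molecular formula: C11H9N.
M = 11×12.011 + 9×1.008 + 1×14.007 = 155.20 g/mol.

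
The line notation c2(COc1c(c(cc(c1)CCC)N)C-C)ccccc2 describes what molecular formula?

Heavy atoms from the SMILES: 18 C, 1 N, 1 O.
Implicit hydrogens by atom environment:
  7 × C (aromatic): 1 H each → 7
  5 × C (aromatic): no H
  4 × C: 2 H each → 8
  2 × C: 3 H each → 6
  1 × N: 2 H
  1 × O: no H
  Total hydrogens = 23.
Molecular formula: C18H23NO

C18H23NO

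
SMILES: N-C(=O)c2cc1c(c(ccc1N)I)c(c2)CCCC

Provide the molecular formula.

Heavy atoms from the SMILES: 15 C, 1 I, 2 N, 1 O.
Implicit hydrogens by atom environment:
  6 × C (aromatic): no H
  4 × C (aromatic): 1 H each → 4
  3 × C: 2 H each → 6
  2 × N: 2 H each → 4
  1 × C: 3 H
  1 × C: no H
  1 × I: no H
  1 × O: no H
  Total hydrogens = 17.
Molecular formula: C15H17IN2O

C15H17IN2O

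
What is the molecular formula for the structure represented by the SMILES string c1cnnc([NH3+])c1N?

C4H7N4+

Heavy atoms from the SMILES: 4 C, 4 N.
Implicit hydrogens by atom environment:
  2 × C (aromatic): 1 H each → 2
  2 × C (aromatic): no H
  2 × N (aromatic): no H
  1 × N (charge +1): 3 H
  1 × N: 2 H
  Total hydrogens = 7.
Net charge +1.
Molecular formula: C4H7N4+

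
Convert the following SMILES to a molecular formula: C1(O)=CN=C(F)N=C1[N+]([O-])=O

C4H2FN3O3

Heavy atoms from the SMILES: 4 C, 1 F, 3 N, 3 O.
Implicit hydrogens by atom environment:
  3 × C (aromatic): no H
  2 × N (aromatic): no H
  1 × C (aromatic): 1 H
  1 × F: no H
  1 × N (charge +1): no H
  1 × O: 1 H
  1 × O: no H
  1 × O (charge -1): no H
  Total hydrogens = 2.
Molecular formula: C4H2FN3O3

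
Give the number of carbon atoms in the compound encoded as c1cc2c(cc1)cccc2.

The symbol for carbon appears 10 times in the SMILES. Lowercase c denotes aromatic carbon and counts toward C.

10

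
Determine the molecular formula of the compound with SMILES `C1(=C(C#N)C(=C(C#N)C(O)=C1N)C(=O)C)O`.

Heavy atoms from the SMILES: 10 C, 3 N, 3 O.
Implicit hydrogens by atom environment:
  6 × C (aromatic): no H
  3 × C: no H
  2 × N: no H
  2 × O: 1 H each → 2
  1 × C: 3 H
  1 × N: 2 H
  1 × O: no H
  Total hydrogens = 7.
Molecular formula: C10H7N3O3

C10H7N3O3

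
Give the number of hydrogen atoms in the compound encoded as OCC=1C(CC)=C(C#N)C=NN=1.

9

Hydrogens are implicit in SMILES; fill each atom to its normal valence:
  3 × C (aromatic): no H
  2 × C: 2 H each → 4
  2 × N (aromatic): no H
  1 × C: 3 H
  1 × C (aromatic): 1 H
  1 × C: no H
  1 × N: no H
  1 × O: 1 H
  Total hydrogens = 9.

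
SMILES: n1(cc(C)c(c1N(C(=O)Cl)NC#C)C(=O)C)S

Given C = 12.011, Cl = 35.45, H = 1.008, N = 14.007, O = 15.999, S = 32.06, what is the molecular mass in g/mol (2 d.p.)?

Molecular formula: C10H10ClN3O2S.
M = 10×12.011 + 1×35.45 + 10×1.008 + 3×14.007 + 2×15.999 + 1×32.06 = 271.72 g/mol.

271.72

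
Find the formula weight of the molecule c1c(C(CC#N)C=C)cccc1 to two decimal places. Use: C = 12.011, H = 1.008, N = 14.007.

157.22

Molecular formula: C11H11N.
M = 11×12.011 + 11×1.008 + 1×14.007 = 157.22 g/mol.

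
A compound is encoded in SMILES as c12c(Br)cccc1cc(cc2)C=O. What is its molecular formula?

Heavy atoms from the SMILES: 1 Br, 11 C, 1 O.
Implicit hydrogens by atom environment:
  6 × C (aromatic): 1 H each → 6
  4 × C (aromatic): no H
  1 × Br: no H
  1 × C: 1 H
  1 × O: no H
  Total hydrogens = 7.
Molecular formula: C11H7BrO

C11H7BrO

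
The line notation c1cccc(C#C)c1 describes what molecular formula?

C8H6

Heavy atoms from the SMILES: 8 C.
Implicit hydrogens by atom environment:
  5 × C (aromatic): 1 H each → 5
  1 × C: 1 H
  1 × C (aromatic): no H
  1 × C: no H
  Total hydrogens = 6.
Molecular formula: C8H6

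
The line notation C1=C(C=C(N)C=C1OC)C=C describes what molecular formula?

Heavy atoms from the SMILES: 9 C, 1 N, 1 O.
Implicit hydrogens by atom environment:
  3 × C (aromatic): 1 H each → 3
  3 × C (aromatic): no H
  1 × C: 3 H
  1 × C: 2 H
  1 × C: 1 H
  1 × N: 2 H
  1 × O: no H
  Total hydrogens = 11.
Molecular formula: C9H11NO

C9H11NO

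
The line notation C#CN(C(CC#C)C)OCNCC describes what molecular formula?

Heavy atoms from the SMILES: 10 C, 2 N, 1 O.
Implicit hydrogens by atom environment:
  3 × C: 2 H each → 6
  3 × C: 1 H each → 3
  2 × C: 3 H each → 6
  2 × C: no H
  1 × N: 1 H
  1 × N: no H
  1 × O: no H
  Total hydrogens = 16.
Molecular formula: C10H16N2O

C10H16N2O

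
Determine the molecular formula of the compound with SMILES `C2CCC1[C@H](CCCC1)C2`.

Heavy atoms from the SMILES: 10 C.
Implicit hydrogens by atom environment:
  8 × C: 2 H each → 16
  2 × C: 1 H each → 2
  Total hydrogens = 18.
Molecular formula: C10H18

C10H18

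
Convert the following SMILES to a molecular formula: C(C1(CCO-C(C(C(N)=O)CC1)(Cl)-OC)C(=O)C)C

C13H22ClNO4

Heavy atoms from the SMILES: 13 C, 1 Cl, 1 N, 4 O.
Implicit hydrogens by atom environment:
  5 × C: 2 H each → 10
  4 × C: no H
  4 × O: no H
  3 × C: 3 H each → 9
  1 × C: 1 H
  1 × Cl: no H
  1 × N: 2 H
  Total hydrogens = 22.
Molecular formula: C13H22ClNO4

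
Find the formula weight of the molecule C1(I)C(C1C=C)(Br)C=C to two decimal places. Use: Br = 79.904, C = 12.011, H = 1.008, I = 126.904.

298.95

Molecular formula: C7H8BrI.
M = 1×79.904 + 7×12.011 + 8×1.008 + 1×126.904 = 298.95 g/mol.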